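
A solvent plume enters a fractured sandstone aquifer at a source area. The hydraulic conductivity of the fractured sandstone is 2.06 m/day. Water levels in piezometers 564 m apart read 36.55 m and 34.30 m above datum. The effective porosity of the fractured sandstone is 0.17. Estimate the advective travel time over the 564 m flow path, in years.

31.9

Hydraulic gradient i = (36.55 − 34.30) / 564 = 2.25 / 564 = 0.003989.
Darcy flux q = K · i = 2.060 × 0.003989 = 0.008218 m/day.
Seepage velocity v = q / n_e = 0.008218 / 0.17 = 0.04834 m/day.
Travel time t = L / v = 564 / 0.04834 = 11667 days = 31.94 years.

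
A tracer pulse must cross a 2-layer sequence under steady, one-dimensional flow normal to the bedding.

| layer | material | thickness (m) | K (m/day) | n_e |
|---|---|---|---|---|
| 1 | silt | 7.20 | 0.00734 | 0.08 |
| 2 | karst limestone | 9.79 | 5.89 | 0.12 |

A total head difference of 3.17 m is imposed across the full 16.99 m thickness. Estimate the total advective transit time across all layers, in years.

With flow normal to the layers, continuity requires the same specific discharge q through every layer.
Σ(b_i/K_i) = 7.20/0.00734 + 9.79/5.89 = 982.6 d.
q = Δh / Σ(b_i/K_i) = 3.17 / 982.6 = 0.003226 m/day.
In each layer the seepage velocity is v_i = q/n_i, so the layer transit time is t_i = b_i·n_i / q:
  layer 1 (silt): t_1 = 7.20 × 0.08 / 0.003226 = 178.5 d
  layer 2 (karst limestone): t_2 = 9.79 × 0.12 / 0.003226 = 364.1 d
Total t = Σ t_i = 542.7 days = 1.486 years.

1.49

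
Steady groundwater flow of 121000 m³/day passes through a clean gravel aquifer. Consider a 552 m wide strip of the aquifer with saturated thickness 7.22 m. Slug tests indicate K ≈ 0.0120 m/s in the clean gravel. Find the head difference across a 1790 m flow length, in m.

52.4

Convert K: 0.0120 m/s × 86400 = 1037 m/day.
Cross-sectional area A = 552 × 7.22 = 3985 m².
From Q = K·A·i, i = Q / (K·A) = 121000 / (1037 × 3985) = 0.02928.
Head loss Δh = i · L = 0.02928 × 1790 = 52.42 m.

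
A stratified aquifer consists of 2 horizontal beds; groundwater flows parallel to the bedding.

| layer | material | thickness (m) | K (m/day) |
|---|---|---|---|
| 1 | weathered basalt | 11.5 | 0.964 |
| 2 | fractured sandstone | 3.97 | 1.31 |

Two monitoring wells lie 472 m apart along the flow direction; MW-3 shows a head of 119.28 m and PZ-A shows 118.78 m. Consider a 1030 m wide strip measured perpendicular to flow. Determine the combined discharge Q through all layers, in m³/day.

Flow is parallel to layering, so each bed carries its own Darcy discharge and the transmissivities add.
Σ(K_i·b_i) = 0.964×11.5 + 1.31×3.97 = 16.29 m²/day.
Hydraulic gradient i = (119.28 − 118.78) / 472 = 0.5 / 472 = 0.001059.
Q = Σ(K_i·b_i) · W · i = 16.29 × 1030 × 0.001059 = 17.77 m³/day.

17.8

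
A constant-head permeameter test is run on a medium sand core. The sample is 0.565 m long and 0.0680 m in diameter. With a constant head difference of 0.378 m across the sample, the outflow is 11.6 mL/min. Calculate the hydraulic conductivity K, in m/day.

6.87

Cross-sectional area A = π·(d/2)² = π × (0.0680/2)² = 0.003632 m².
Convert discharge: 11.6 mL/min = 1.933e-07 m³/s.
Darcy's law rearranged: K = Q·L / (A·Δh) = 1.933e-07 × 0.565 / (0.003632 × 0.378) = 7.957e-05 m/s = 6.875 m/day.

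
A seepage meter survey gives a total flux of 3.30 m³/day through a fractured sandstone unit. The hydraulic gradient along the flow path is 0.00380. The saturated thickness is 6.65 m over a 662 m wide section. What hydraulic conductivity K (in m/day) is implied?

Cross-sectional area A = 662 × 6.65 = 4402 m².
Hydraulic gradient i = 0.00380.
From Q = K·A·i, K = Q / (A·i) = 3.30 / (4402 × 0.003800) = 0.1973 m/day.

0.197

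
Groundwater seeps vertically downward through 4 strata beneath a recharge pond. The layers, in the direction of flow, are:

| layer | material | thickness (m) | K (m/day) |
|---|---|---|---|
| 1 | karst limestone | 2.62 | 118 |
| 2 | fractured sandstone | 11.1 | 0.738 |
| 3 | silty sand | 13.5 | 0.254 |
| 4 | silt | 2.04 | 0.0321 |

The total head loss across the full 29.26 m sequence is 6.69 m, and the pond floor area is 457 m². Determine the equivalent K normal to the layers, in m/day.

Flow is perpendicular to layering, so the layers act in series and the equivalent K is the thickness-weighted harmonic mean.
Total thickness L = 2.62 + 11.1 + 13.5 + 2.04 = 29.26 m.
Σ(b_i/K_i) = 2.62/118 + 11.1/0.738 + 13.5/0.254 + 2.04/0.0321 = 131.8 d.
K_eq = L / Σ(b_i/K_i) = 29.26 / 131.8 = 0.2221 m/day.

0.222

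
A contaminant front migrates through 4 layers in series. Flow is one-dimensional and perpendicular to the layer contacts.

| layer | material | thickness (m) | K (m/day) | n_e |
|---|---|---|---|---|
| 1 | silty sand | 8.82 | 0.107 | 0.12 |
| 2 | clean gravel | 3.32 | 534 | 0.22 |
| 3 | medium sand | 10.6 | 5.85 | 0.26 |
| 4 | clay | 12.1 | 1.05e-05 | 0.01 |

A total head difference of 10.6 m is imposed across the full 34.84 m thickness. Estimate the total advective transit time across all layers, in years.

1390

With flow normal to the layers, continuity requires the same specific discharge q through every layer.
Σ(b_i/K_i) = 8.82/0.107 + 3.32/534 + 10.6/5.85 + 12.1/1.05e-05 = 1.152e+06 d.
q = Δh / Σ(b_i/K_i) = 10.6 / 1.152e+06 = 9.198e-06 m/day.
In each layer the seepage velocity is v_i = q/n_i, so the layer transit time is t_i = b_i·n_i / q:
  layer 1 (silty sand): t_1 = 8.82 × 0.12 / 9.198e-06 = 1.151e+05 d
  layer 2 (clean gravel): t_2 = 3.32 × 0.22 / 9.198e-06 = 79411 d
  layer 3 (medium sand): t_3 = 10.6 × 0.26 / 9.198e-06 = 2.996e+05 d
  layer 4 (clay): t_4 = 12.1 × 0.01 / 9.198e-06 = 13155 d
Total t = Σ t_i = 5.073e+05 days = 1389 years.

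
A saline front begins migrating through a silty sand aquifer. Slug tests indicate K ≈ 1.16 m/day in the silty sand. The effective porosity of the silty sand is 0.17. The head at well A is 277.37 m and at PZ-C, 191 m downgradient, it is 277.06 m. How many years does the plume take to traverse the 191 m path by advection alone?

Hydraulic gradient i = (277.37 − 277.06) / 191 = 0.31 / 191 = 0.001623.
Darcy flux q = K · i = 1.160 × 0.001623 = 0.001883 m/day.
Seepage velocity v = q / n_e = 0.001883 / 0.17 = 0.01107 m/day.
Travel time t = L / v = 191 / 0.01107 = 17246 days = 47.22 years.

47.2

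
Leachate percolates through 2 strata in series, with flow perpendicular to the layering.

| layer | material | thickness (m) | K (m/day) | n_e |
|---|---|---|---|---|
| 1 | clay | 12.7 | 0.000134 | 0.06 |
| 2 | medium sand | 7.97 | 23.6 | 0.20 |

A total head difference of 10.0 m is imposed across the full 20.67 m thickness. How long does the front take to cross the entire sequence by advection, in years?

With flow normal to the layers, continuity requires the same specific discharge q through every layer.
Σ(b_i/K_i) = 12.7/0.000134 + 7.97/23.6 = 94776 d.
q = Δh / Σ(b_i/K_i) = 10.0 / 94776 = 0.0001055 m/day.
In each layer the seepage velocity is v_i = q/n_i, so the layer transit time is t_i = b_i·n_i / q:
  layer 1 (clay): t_1 = 12.7 × 0.06 / 0.0001055 = 7222 d
  layer 2 (medium sand): t_2 = 7.97 × 0.20 / 0.0001055 = 15107 d
Total t = Σ t_i = 22329 days = 61.13 years.

61.1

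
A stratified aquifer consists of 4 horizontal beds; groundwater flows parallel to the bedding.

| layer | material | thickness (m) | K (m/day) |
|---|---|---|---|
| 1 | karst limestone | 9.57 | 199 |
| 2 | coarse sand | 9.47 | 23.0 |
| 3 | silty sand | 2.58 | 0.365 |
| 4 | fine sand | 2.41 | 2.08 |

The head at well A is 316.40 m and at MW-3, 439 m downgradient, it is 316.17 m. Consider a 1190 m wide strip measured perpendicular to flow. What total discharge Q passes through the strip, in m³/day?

1330

Flow is parallel to layering, so each bed carries its own Darcy discharge and the transmissivities add.
Σ(K_i·b_i) = 199×9.57 + 23.0×9.47 + 0.365×2.58 + 2.08×2.41 = 2128 m²/day.
Hydraulic gradient i = (316.40 − 316.17) / 439 = 0.23 / 439 = 0.0005239.
Q = Σ(K_i·b_i) · W · i = 2128 × 1190 × 0.0005239 = 1327 m³/day.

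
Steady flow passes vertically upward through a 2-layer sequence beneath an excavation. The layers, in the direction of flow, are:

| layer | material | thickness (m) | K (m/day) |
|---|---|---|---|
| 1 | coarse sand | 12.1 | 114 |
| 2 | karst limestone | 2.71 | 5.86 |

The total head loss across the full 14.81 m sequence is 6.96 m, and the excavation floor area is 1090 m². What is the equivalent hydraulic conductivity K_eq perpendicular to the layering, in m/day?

Flow is perpendicular to layering, so the layers act in series and the equivalent K is the thickness-weighted harmonic mean.
Total thickness L = 12.1 + 2.71 = 14.81 m.
Σ(b_i/K_i) = 12.1/114 + 2.71/5.86 = 0.5686 d.
K_eq = L / Σ(b_i/K_i) = 14.81 / 0.5686 = 26.05 m/day.

26.0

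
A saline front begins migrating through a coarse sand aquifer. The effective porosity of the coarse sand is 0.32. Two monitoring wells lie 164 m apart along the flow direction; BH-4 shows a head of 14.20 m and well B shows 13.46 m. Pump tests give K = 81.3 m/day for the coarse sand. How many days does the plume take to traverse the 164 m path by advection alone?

143

Hydraulic gradient i = (14.20 − 13.46) / 164 = 0.74 / 164 = 0.004512.
Darcy flux q = K · i = 81.30 × 0.004512 = 0.3668 m/day.
Seepage velocity v = q / n_e = 0.3668 / 0.32 = 1.146 m/day.
Travel time t = L / v = 164 / 1.146 = 143.1 days.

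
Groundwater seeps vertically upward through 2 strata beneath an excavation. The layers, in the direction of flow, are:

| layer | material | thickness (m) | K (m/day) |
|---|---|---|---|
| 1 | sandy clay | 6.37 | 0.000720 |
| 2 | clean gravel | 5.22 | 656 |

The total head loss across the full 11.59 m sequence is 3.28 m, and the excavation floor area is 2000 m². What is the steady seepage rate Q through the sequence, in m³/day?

Flow is perpendicular to layering, so the layers act in series and the equivalent K is the thickness-weighted harmonic mean.
Total thickness L = 6.37 + 5.22 = 11.59 m.
Σ(b_i/K_i) = 6.37/0.000720 + 5.22/656 = 8847 d.
K_eq = L / Σ(b_i/K_i) = 11.59 / 8847 = 0.001310 m/day.
Q = K_eq · A · (Δh/L) = 0.001310 × 2000 × (3.28/11.59) = 0.7415 m³/day.

0.741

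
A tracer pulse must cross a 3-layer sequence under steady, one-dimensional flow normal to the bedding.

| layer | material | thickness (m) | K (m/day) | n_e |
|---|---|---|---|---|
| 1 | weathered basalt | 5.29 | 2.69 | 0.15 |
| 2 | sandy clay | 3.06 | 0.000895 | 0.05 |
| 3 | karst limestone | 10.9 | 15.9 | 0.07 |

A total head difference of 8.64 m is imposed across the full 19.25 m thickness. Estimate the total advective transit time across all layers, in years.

With flow normal to the layers, continuity requires the same specific discharge q through every layer.
Σ(b_i/K_i) = 5.29/2.69 + 3.06/0.000895 + 10.9/15.9 = 3422 d.
q = Δh / Σ(b_i/K_i) = 8.64 / 3422 = 0.002525 m/day.
In each layer the seepage velocity is v_i = q/n_i, so the layer transit time is t_i = b_i·n_i / q:
  layer 1 (weathered basalt): t_1 = 5.29 × 0.15 / 0.002525 = 314.2 d
  layer 2 (sandy clay): t_2 = 3.06 × 0.05 / 0.002525 = 60.59 d
  layer 3 (karst limestone): t_3 = 10.9 × 0.07 / 0.002525 = 302.2 d
Total t = Σ t_i = 677.0 days = 1.854 years.

1.85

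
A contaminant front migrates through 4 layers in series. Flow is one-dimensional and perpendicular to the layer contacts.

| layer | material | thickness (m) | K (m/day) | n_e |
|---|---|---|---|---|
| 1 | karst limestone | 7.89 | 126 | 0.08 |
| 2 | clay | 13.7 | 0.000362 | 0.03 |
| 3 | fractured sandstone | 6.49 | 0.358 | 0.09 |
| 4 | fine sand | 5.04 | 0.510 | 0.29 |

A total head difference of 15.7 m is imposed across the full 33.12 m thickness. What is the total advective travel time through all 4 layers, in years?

20.4

With flow normal to the layers, continuity requires the same specific discharge q through every layer.
Σ(b_i/K_i) = 7.89/126 + 13.7/0.000362 + 6.49/0.358 + 5.04/0.510 = 37873 d.
q = Δh / Σ(b_i/K_i) = 15.7 / 37873 = 0.0004145 m/day.
In each layer the seepage velocity is v_i = q/n_i, so the layer transit time is t_i = b_i·n_i / q:
  layer 1 (karst limestone): t_1 = 7.89 × 0.08 / 0.0004145 = 1523 d
  layer 2 (clay): t_2 = 13.7 × 0.03 / 0.0004145 = 991.5 d
  layer 3 (fractured sandstone): t_3 = 6.49 × 0.09 / 0.0004145 = 1409 d
  layer 4 (fine sand): t_4 = 5.04 × 0.29 / 0.0004145 = 3526 d
Total t = Σ t_i = 7449 days = 20.39 years.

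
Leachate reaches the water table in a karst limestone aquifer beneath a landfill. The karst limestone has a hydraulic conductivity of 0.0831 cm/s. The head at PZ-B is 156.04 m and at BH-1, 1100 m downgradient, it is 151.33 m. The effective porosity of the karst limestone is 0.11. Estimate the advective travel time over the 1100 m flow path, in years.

1.08

Convert K: 0.0831 cm/s × 864 = 71.80 m/day.
Hydraulic gradient i = (156.04 − 151.33) / 1100 = 4.71 / 1100 = 0.004282.
Darcy flux q = K · i = 71.80 × 0.004282 = 0.3074 m/day.
Seepage velocity v = q / n_e = 0.3074 / 0.11 = 2.795 m/day.
Travel time t = L / v = 1100 / 2.795 = 393.6 days = 1.078 years.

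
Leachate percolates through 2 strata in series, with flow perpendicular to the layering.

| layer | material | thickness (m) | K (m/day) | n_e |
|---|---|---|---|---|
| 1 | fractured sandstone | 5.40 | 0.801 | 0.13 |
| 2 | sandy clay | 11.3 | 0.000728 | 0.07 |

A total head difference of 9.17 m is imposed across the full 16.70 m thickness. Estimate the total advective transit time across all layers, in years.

With flow normal to the layers, continuity requires the same specific discharge q through every layer.
Σ(b_i/K_i) = 5.40/0.801 + 11.3/0.000728 = 15529 d.
q = Δh / Σ(b_i/K_i) = 9.17 / 15529 = 0.0005905 m/day.
In each layer the seepage velocity is v_i = q/n_i, so the layer transit time is t_i = b_i·n_i / q:
  layer 1 (fractured sandstone): t_1 = 5.40 × 0.13 / 0.0005905 = 1189 d
  layer 2 (sandy clay): t_2 = 11.3 × 0.07 / 0.0005905 = 1340 d
Total t = Σ t_i = 2528 days = 6.922 years.

6.92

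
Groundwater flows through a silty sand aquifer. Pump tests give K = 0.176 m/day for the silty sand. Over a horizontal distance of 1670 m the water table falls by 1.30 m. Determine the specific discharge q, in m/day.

0.000137

Hydraulic gradient i = Δh / L = 1.30 / 1670 = 0.0007784.
Specific discharge q = K · i = 0.1760 × 0.0007784 = 0.0001370 m/day.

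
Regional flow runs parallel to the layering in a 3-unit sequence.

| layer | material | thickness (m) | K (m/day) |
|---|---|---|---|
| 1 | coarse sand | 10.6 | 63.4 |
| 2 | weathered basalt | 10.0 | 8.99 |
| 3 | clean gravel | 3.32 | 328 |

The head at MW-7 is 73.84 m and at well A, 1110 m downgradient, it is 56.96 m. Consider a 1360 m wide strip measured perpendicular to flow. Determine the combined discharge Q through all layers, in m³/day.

Flow is parallel to layering, so each bed carries its own Darcy discharge and the transmissivities add.
Σ(K_i·b_i) = 63.4×10.6 + 8.99×10.0 + 328×3.32 = 1851 m²/day.
Hydraulic gradient i = (73.84 − 56.96) / 1110 = 16.88 / 1110 = 0.01521.
Q = Σ(K_i·b_i) · W · i = 1851 × 1360 × 0.01521 = 38280 m³/day.

38300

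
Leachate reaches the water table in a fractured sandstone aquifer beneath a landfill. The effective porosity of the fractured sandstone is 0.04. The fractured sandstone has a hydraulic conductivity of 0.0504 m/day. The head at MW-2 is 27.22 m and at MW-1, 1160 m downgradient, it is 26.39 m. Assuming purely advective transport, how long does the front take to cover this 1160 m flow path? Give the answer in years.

Hydraulic gradient i = (27.22 − 26.39) / 1160 = 0.83 / 1160 = 0.0007155.
Darcy flux q = K · i = 0.05040 × 0.0007155 = 3.606e-05 m/day.
Seepage velocity v = q / n_e = 3.606e-05 / 0.04 = 0.0009016 m/day.
Travel time t = L / v = 1160 / 0.0009016 = 1.287e+06 days = 3523 years.

3520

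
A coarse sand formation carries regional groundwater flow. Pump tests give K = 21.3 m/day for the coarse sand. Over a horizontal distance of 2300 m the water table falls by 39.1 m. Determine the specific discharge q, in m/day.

Hydraulic gradient i = Δh / L = 39.1 / 2300 = 0.01700.
Specific discharge q = K · i = 21.30 × 0.01700 = 0.3621 m/day.

0.362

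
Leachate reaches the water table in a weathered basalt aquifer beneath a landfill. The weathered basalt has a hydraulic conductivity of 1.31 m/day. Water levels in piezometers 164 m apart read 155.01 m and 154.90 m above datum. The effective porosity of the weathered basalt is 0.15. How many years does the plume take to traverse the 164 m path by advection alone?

76.7

Hydraulic gradient i = (155.01 − 154.90) / 164 = 0.11 / 164 = 0.0006707.
Darcy flux q = K · i = 1.310 × 0.0006707 = 0.0008787 m/day.
Seepage velocity v = q / n_e = 0.0008787 / 0.15 = 0.005858 m/day.
Travel time t = L / v = 164 / 0.005858 = 27997 days = 76.65 years.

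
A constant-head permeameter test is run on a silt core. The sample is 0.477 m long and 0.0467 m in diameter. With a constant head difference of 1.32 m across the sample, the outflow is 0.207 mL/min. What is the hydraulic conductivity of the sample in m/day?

0.0629

Cross-sectional area A = π·(d/2)² = π × (0.0467/2)² = 0.001713 m².
Convert discharge: 0.207 mL/min = 3.450e-09 m³/s.
Darcy's law rearranged: K = Q·L / (A·Δh) = 3.450e-09 × 0.477 / (0.001713 × 1.32) = 7.278e-07 m/s = 0.06289 m/day.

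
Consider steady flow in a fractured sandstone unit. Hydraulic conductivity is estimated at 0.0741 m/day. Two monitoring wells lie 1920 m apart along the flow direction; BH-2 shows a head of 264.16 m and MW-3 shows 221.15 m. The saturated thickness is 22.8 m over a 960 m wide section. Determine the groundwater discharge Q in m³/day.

Cross-sectional area A = 960 × 22.8 = 21888 m².
Hydraulic gradient i = (264.16 − 221.15) / 1920 = 43.01 / 1920 = 0.02240.
Darcy's law: Q = K · A · i = 0.07410 × 21888 × 0.02240 = 36.33 m³/day.

36.3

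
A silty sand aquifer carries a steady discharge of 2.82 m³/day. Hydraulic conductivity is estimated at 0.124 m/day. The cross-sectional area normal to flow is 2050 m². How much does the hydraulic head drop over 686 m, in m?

From Q = K·A·i, i = Q / (K·A) = 2.82 / (0.1240 × 2050) = 0.01109.
Head loss Δh = i · L = 0.01109 × 686 = 7.610 m.

7.61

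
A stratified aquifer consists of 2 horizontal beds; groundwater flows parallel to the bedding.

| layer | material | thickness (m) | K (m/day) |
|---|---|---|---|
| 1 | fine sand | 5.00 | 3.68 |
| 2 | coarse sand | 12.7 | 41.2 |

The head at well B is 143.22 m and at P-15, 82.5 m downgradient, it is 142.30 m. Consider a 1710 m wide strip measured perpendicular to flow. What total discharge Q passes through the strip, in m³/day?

10300

Flow is parallel to layering, so each bed carries its own Darcy discharge and the transmissivities add.
Σ(K_i·b_i) = 3.68×5.00 + 41.2×12.7 = 541.6 m²/day.
Hydraulic gradient i = (143.22 − 142.30) / 82.5 = 0.92 / 82.5 = 0.01115.
Q = Σ(K_i·b_i) · W · i = 541.6 × 1710 × 0.01115 = 10329 m³/day.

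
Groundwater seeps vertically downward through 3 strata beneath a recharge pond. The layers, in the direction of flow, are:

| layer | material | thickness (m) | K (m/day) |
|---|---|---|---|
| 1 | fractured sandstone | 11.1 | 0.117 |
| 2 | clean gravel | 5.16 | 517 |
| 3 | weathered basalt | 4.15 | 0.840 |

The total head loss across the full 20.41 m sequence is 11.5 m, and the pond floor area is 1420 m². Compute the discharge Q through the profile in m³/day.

164

Flow is perpendicular to layering, so the layers act in series and the equivalent K is the thickness-weighted harmonic mean.
Total thickness L = 11.1 + 5.16 + 4.15 = 20.41 m.
Σ(b_i/K_i) = 11.1/0.117 + 5.16/517 + 4.15/0.840 = 99.82 d.
K_eq = L / Σ(b_i/K_i) = 20.41 / 99.82 = 0.2045 m/day.
Q = K_eq · A · (Δh/L) = 0.2045 × 1420 × (11.5/20.41) = 163.6 m³/day.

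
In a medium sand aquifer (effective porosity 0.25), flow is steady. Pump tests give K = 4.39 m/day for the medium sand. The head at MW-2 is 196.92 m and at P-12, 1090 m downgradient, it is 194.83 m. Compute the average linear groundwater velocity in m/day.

0.0337

Hydraulic gradient i = (196.92 − 194.83) / 1090 = 2.09 / 1090 = 0.001917.
Darcy flux q = K · i = 4.390 × 0.001917 = 0.008418 m/day.
Seepage velocity v = q / n_e = 0.008418 / 0.25 = 0.03367 m/day.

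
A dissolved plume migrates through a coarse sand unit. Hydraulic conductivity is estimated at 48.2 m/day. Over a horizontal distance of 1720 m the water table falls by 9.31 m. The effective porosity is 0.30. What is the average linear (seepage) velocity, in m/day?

Hydraulic gradient i = Δh / L = 9.31 / 1720 = 0.005413.
Darcy flux q = K · i = 48.20 × 0.005413 = 0.2609 m/day.
Seepage velocity v = q / n_e = 0.2609 / 0.30 = 0.8697 m/day.

0.870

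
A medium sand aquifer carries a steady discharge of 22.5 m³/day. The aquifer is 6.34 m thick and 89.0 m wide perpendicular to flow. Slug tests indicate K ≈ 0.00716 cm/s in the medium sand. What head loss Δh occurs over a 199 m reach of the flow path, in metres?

Convert K: 0.00716 cm/s × 864 = 6.186 m/day.
Cross-sectional area A = 89.0 × 6.34 = 564.3 m².
From Q = K·A·i, i = Q / (K·A) = 22.5 / (6.186 × 564.3) = 0.006446.
Head loss Δh = i · L = 0.006446 × 199 = 1.283 m.

1.28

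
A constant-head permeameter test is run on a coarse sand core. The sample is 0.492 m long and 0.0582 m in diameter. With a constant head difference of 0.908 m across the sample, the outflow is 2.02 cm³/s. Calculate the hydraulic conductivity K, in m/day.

35.5

Cross-sectional area A = π·(d/2)² = π × (0.0582/2)² = 0.002660 m².
Convert discharge: 2.02 cm³/s = 2.020e-06 m³/s.
Darcy's law rearranged: K = Q·L / (A·Δh) = 2.020e-06 × 0.492 / (0.002660 × 0.908) = 0.0004114 m/s = 35.55 m/day.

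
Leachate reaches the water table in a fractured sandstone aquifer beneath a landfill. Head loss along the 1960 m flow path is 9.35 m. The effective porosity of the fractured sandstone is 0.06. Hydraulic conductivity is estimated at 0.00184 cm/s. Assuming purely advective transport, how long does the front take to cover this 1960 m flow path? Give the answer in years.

42.5

Convert K: 0.00184 cm/s × 864 = 1.590 m/day.
Hydraulic gradient i = Δh / L = 9.35 / 1960 = 0.004770.
Darcy flux q = K · i = 1.590 × 0.004770 = 0.007584 m/day.
Seepage velocity v = q / n_e = 0.007584 / 0.06 = 0.1264 m/day.
Travel time t = L / v = 1960 / 0.1264 = 15507 days = 42.46 years.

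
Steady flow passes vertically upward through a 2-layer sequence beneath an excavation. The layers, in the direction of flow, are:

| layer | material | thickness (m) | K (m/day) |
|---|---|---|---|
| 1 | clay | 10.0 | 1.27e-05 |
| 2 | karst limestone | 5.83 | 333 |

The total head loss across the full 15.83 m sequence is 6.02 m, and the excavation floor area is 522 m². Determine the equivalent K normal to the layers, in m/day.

2.01e-05

Flow is perpendicular to layering, so the layers act in series and the equivalent K is the thickness-weighted harmonic mean.
Total thickness L = 10.0 + 5.83 = 15.83 m.
Σ(b_i/K_i) = 10.0/1.27e-05 + 5.83/333 = 7.874e+05 d.
K_eq = L / Σ(b_i/K_i) = 15.83 / 7.874e+05 = 2.010e-05 m/day.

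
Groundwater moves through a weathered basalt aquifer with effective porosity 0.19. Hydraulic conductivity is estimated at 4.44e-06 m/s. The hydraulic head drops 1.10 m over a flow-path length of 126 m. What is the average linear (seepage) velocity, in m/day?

Convert K: 4.44e-06 m/s × 86400 = 0.3836 m/day.
Hydraulic gradient i = Δh / L = 1.10 / 126 = 0.008730.
Darcy flux q = K · i = 0.3836 × 0.008730 = 0.003349 m/day.
Seepage velocity v = q / n_e = 0.003349 / 0.19 = 0.01763 m/day.

0.0176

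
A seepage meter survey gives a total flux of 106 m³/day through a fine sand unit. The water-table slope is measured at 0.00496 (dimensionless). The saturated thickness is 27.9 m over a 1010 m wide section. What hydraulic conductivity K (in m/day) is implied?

Cross-sectional area A = 1010 × 27.9 = 28179 m².
Hydraulic gradient i = 0.00496.
From Q = K·A·i, K = Q / (A·i) = 106 / (28179 × 0.004960) = 0.7584 m/day.

0.758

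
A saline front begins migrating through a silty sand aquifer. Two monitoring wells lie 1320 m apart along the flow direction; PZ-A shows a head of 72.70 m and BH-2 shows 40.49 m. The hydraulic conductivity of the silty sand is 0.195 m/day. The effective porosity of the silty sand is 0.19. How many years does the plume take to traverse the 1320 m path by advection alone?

Hydraulic gradient i = (72.70 − 40.49) / 1320 = 32.21 / 1320 = 0.02440.
Darcy flux q = K · i = 0.1950 × 0.02440 = 0.004758 m/day.
Seepage velocity v = q / n_e = 0.004758 / 0.19 = 0.02504 m/day.
Travel time t = L / v = 1320 / 0.02504 = 52708 days = 144.3 years.

144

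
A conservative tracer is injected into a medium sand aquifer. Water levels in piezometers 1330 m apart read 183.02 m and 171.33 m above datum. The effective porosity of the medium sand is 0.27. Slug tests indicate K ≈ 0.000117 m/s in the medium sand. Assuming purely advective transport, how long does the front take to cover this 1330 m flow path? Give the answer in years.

Convert K: 0.000117 m/s × 86400 = 10.11 m/day.
Hydraulic gradient i = (183.02 − 171.33) / 1330 = 11.69 / 1330 = 0.008789.
Darcy flux q = K · i = 10.11 × 0.008789 = 0.08885 m/day.
Seepage velocity v = q / n_e = 0.08885 / 0.27 = 0.3291 m/day.
Travel time t = L / v = 1330 / 0.3291 = 4042 days = 11.07 years.

11.1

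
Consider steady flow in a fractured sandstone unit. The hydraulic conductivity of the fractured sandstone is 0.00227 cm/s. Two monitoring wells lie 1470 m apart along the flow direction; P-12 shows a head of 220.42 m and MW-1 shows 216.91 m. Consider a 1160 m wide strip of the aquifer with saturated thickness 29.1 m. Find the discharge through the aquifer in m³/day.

158

Convert K: 0.00227 cm/s × 864 = 1.961 m/day.
Cross-sectional area A = 1160 × 29.1 = 33756 m².
Hydraulic gradient i = (220.42 − 216.91) / 1470 = 3.51 / 1470 = 0.002388.
Darcy's law: Q = K · A · i = 1.961 × 33756 × 0.002388 = 158.1 m³/day.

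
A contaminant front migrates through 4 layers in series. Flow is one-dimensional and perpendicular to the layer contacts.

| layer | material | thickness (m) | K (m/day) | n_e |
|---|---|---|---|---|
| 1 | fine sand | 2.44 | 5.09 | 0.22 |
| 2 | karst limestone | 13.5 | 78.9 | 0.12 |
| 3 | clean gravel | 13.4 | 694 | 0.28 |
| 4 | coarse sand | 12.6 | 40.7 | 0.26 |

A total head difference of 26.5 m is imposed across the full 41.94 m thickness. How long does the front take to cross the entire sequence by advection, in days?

0.339

With flow normal to the layers, continuity requires the same specific discharge q through every layer.
Σ(b_i/K_i) = 2.44/5.09 + 13.5/78.9 + 13.4/694 + 12.6/40.7 = 0.9794 d.
q = Δh / Σ(b_i/K_i) = 26.5 / 0.9794 = 27.06 m/day.
In each layer the seepage velocity is v_i = q/n_i, so the layer transit time is t_i = b_i·n_i / q:
  layer 1 (fine sand): t_1 = 2.44 × 0.22 / 27.06 = 0.01984 d
  layer 2 (karst limestone): t_2 = 13.5 × 0.12 / 27.06 = 0.05987 d
  layer 3 (clean gravel): t_3 = 13.4 × 0.28 / 27.06 = 0.1387 d
  layer 4 (coarse sand): t_4 = 12.6 × 0.26 / 27.06 = 0.1211 d
Total t = Σ t_i = 0.3394 days.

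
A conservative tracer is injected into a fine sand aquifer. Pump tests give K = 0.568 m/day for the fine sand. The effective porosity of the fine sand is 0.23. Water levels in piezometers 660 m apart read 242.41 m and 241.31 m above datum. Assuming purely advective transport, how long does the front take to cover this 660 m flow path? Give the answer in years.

439

Hydraulic gradient i = (242.41 − 241.31) / 660 = 1.1 / 660 = 0.001667.
Darcy flux q = K · i = 0.5680 × 0.001667 = 0.0009467 m/day.
Seepage velocity v = q / n_e = 0.0009467 / 0.23 = 0.004116 m/day.
Travel time t = L / v = 660 / 0.004116 = 1.604e+05 days = 439.0 years.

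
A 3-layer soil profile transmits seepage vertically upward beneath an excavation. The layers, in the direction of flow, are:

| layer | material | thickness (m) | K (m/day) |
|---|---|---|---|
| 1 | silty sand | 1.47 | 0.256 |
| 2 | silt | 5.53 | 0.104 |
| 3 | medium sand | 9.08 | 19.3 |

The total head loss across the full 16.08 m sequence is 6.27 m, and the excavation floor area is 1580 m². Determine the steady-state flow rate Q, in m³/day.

167

Flow is perpendicular to layering, so the layers act in series and the equivalent K is the thickness-weighted harmonic mean.
Total thickness L = 1.47 + 5.53 + 9.08 = 16.08 m.
Σ(b_i/K_i) = 1.47/0.256 + 5.53/0.104 + 9.08/19.3 = 59.39 d.
K_eq = L / Σ(b_i/K_i) = 16.08 / 59.39 = 0.2708 m/day.
Q = K_eq · A · (Δh/L) = 0.2708 × 1580 × (6.27/16.08) = 166.8 m³/day.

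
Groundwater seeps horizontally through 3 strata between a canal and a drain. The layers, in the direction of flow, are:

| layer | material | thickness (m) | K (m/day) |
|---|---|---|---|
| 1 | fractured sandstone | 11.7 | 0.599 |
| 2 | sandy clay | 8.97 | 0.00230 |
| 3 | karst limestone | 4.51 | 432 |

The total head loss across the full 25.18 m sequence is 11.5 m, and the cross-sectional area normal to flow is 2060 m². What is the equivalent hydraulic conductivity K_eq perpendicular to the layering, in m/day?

0.00642

Flow is perpendicular to layering, so the layers act in series and the equivalent K is the thickness-weighted harmonic mean.
Total thickness L = 11.7 + 8.97 + 4.51 = 25.18 m.
Σ(b_i/K_i) = 11.7/0.599 + 8.97/0.00230 + 4.51/432 = 3920 d.
K_eq = L / Σ(b_i/K_i) = 25.18 / 3920 = 0.006424 m/day.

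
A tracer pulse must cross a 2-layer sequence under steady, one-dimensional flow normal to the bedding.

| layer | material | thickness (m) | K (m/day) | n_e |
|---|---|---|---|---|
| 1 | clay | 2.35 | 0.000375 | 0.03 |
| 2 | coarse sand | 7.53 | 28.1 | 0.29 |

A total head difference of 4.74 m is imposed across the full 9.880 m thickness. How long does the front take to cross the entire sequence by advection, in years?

With flow normal to the layers, continuity requires the same specific discharge q through every layer.
Σ(b_i/K_i) = 2.35/0.000375 + 7.53/28.1 = 6267 d.
q = Δh / Σ(b_i/K_i) = 4.74 / 6267 = 0.0007564 m/day.
In each layer the seepage velocity is v_i = q/n_i, so the layer transit time is t_i = b_i·n_i / q:
  layer 1 (clay): t_1 = 2.35 × 0.03 / 0.0007564 = 93.21 d
  layer 2 (coarse sand): t_2 = 7.53 × 0.29 / 0.0007564 = 2887 d
Total t = Σ t_i = 2980 days = 8.160 years.

8.16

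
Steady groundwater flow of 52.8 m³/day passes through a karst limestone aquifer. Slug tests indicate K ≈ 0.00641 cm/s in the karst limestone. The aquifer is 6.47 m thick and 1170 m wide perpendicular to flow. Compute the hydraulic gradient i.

Convert K: 0.00641 cm/s × 864 = 5.538 m/day.
Cross-sectional area A = 1170 × 6.47 = 7570 m².
From Q = K·A·i, i = Q / (K·A) = 52.8 / (5.538 × 7570) = 0.001259.

0.00126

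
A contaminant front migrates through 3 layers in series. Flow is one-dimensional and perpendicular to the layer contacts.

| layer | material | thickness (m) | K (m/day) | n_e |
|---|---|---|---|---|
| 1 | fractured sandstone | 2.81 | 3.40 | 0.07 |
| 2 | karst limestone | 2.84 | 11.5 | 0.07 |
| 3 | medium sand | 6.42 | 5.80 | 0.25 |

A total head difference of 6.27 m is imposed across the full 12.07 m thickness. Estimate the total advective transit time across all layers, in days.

With flow normal to the layers, continuity requires the same specific discharge q through every layer.
Σ(b_i/K_i) = 2.81/3.40 + 2.84/11.5 + 6.42/5.80 = 2.180 d.
q = Δh / Σ(b_i/K_i) = 6.27 / 2.180 = 2.876 m/day.
In each layer the seepage velocity is v_i = q/n_i, so the layer transit time is t_i = b_i·n_i / q:
  layer 1 (fractured sandstone): t_1 = 2.81 × 0.07 / 2.876 = 0.06840 d
  layer 2 (karst limestone): t_2 = 2.84 × 0.07 / 2.876 = 0.06913 d
  layer 3 (medium sand): t_3 = 6.42 × 0.25 / 2.876 = 0.5581 d
Total t = Σ t_i = 0.6957 days.

0.696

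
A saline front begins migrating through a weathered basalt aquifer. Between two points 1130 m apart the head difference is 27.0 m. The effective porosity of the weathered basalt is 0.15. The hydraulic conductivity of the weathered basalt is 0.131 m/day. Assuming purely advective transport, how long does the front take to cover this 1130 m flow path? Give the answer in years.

148

Hydraulic gradient i = Δh / L = 27.0 / 1130 = 0.02389.
Darcy flux q = K · i = 0.1310 × 0.02389 = 0.003130 m/day.
Seepage velocity v = q / n_e = 0.003130 / 0.15 = 0.02087 m/day.
Travel time t = L / v = 1130 / 0.02087 = 54152 days = 148.3 years.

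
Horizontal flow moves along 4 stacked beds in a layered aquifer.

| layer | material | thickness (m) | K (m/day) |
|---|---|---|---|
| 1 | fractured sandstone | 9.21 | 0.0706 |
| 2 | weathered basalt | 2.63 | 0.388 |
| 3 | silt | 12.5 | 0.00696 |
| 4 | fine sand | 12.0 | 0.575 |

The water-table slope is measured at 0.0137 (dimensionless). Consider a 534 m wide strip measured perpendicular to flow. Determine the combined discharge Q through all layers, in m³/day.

Flow is parallel to layering, so each bed carries its own Darcy discharge and the transmissivities add.
Σ(K_i·b_i) = 0.0706×9.21 + 0.388×2.63 + 0.00696×12.5 + 0.575×12.0 = 8.658 m²/day.
Hydraulic gradient i = 0.0137.
Q = Σ(K_i·b_i) · W · i = 8.658 × 534 × 0.01370 = 63.34 m³/day.

63.3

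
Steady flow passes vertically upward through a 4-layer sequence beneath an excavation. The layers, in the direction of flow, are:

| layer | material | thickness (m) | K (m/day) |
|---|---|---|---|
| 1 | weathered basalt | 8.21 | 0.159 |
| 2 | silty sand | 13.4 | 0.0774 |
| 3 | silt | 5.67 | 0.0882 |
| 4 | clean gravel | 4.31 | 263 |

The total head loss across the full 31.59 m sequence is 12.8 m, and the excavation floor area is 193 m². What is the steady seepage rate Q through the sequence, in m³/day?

8.55

Flow is perpendicular to layering, so the layers act in series and the equivalent K is the thickness-weighted harmonic mean.
Total thickness L = 8.21 + 13.4 + 5.67 + 4.31 = 31.59 m.
Σ(b_i/K_i) = 8.21/0.159 + 13.4/0.0774 + 5.67/0.0882 + 4.31/263 = 289.1 d.
K_eq = L / Σ(b_i/K_i) = 31.59 / 289.1 = 0.1093 m/day.
Q = K_eq · A · (Δh/L) = 0.1093 × 193 × (12.8/31.59) = 8.546 m³/day.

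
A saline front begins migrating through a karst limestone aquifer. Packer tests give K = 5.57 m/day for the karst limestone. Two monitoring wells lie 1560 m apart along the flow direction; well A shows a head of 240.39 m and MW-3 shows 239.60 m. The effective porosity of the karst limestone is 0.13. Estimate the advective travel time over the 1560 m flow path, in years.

197

Hydraulic gradient i = (240.39 − 239.60) / 1560 = 0.79 / 1560 = 0.0005064.
Darcy flux q = K · i = 5.570 × 0.0005064 = 0.002821 m/day.
Seepage velocity v = q / n_e = 0.002821 / 0.13 = 0.02170 m/day.
Travel time t = L / v = 1560 / 0.02170 = 71897 days = 196.8 years.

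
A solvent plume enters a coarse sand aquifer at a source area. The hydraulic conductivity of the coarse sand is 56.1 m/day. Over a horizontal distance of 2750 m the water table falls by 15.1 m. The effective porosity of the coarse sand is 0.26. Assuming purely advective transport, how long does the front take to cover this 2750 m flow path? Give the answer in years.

6.35

Hydraulic gradient i = Δh / L = 15.1 / 2750 = 0.005491.
Darcy flux q = K · i = 56.10 × 0.005491 = 0.3080 m/day.
Seepage velocity v = q / n_e = 0.3080 / 0.26 = 1.185 m/day.
Travel time t = L / v = 2750 / 1.185 = 2321 days = 6.355 years.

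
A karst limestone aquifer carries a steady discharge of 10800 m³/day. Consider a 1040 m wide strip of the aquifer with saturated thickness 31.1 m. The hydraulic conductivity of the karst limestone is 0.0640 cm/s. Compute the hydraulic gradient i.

Convert K: 0.0640 cm/s × 864 = 55.30 m/day.
Cross-sectional area A = 1040 × 31.1 = 32344 m².
From Q = K·A·i, i = Q / (K·A) = 10800 / (55.30 × 32344) = 0.006039.

0.00604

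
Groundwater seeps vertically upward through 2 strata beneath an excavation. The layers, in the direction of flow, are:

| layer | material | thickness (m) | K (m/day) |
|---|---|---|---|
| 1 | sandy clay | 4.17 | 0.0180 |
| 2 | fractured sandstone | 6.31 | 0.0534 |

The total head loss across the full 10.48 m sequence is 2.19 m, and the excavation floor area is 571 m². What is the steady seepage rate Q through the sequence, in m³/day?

Flow is perpendicular to layering, so the layers act in series and the equivalent K is the thickness-weighted harmonic mean.
Total thickness L = 4.17 + 6.31 = 10.48 m.
Σ(b_i/K_i) = 4.17/0.0180 + 6.31/0.0534 = 349.8 d.
K_eq = L / Σ(b_i/K_i) = 10.48 / 349.8 = 0.02996 m/day.
Q = K_eq · A · (Δh/L) = 0.02996 × 571 × (2.19/10.48) = 3.575 m³/day.

3.57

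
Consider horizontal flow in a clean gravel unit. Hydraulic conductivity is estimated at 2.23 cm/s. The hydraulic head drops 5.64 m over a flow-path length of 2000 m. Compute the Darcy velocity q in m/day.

Convert K: 2.23 cm/s × 864 = 1927 m/day.
Hydraulic gradient i = Δh / L = 5.64 / 2000 = 0.002820.
Specific discharge q = K · i = 1927 × 0.002820 = 5.433 m/day.

5.43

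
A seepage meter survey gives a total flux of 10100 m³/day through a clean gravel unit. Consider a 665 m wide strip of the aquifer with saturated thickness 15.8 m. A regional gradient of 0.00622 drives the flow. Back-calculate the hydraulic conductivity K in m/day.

155

Cross-sectional area A = 665 × 15.8 = 10507 m².
Hydraulic gradient i = 0.00622.
From Q = K·A·i, K = Q / (A·i) = 10100 / (10507 × 0.006220) = 154.5 m/day.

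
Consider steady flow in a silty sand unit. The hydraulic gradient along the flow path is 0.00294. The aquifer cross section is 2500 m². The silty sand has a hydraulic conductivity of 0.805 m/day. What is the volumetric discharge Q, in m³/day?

5.92

Hydraulic gradient i = 0.00294.
Darcy's law: Q = K · A · i = 0.8050 × 2500 × 0.002940 = 5.917 m³/day.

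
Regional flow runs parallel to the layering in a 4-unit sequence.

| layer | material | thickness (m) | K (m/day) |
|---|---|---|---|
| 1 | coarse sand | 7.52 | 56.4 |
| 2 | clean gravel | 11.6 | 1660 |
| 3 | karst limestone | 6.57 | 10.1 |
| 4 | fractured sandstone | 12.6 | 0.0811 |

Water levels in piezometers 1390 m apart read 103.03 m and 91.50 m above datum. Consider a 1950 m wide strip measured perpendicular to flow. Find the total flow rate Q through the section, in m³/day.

319000

Flow is parallel to layering, so each bed carries its own Darcy discharge and the transmissivities add.
Σ(K_i·b_i) = 56.4×7.52 + 1660×11.6 + 10.1×6.57 + 0.0811×12.6 = 19748 m²/day.
Hydraulic gradient i = (103.03 − 91.50) / 1390 = 11.53 / 1390 = 0.008295.
Q = Σ(K_i·b_i) · W · i = 19748 × 1950 × 0.008295 = 3.194e+05 m³/day.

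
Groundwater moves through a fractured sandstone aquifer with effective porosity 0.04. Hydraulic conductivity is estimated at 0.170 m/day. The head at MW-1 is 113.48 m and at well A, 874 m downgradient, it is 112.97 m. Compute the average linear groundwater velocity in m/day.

Hydraulic gradient i = (113.48 − 112.97) / 874 = 0.51 / 874 = 0.0005835.
Darcy flux q = K · i = 0.1700 × 0.0005835 = 9.920e-05 m/day.
Seepage velocity v = q / n_e = 9.920e-05 / 0.04 = 0.002480 m/day.

0.00248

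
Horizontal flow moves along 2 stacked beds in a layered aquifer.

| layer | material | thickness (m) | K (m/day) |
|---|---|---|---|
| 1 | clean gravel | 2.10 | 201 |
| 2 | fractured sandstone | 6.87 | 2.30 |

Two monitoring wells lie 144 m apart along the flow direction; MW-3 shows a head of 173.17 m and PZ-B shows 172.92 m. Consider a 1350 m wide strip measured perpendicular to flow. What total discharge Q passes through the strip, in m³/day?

1030

Flow is parallel to layering, so each bed carries its own Darcy discharge and the transmissivities add.
Σ(K_i·b_i) = 201×2.10 + 2.30×6.87 = 437.9 m²/day.
Hydraulic gradient i = (173.17 − 172.92) / 144 = 0.25 / 144 = 0.001736.
Q = Σ(K_i·b_i) · W · i = 437.9 × 1350 × 0.001736 = 1026 m³/day.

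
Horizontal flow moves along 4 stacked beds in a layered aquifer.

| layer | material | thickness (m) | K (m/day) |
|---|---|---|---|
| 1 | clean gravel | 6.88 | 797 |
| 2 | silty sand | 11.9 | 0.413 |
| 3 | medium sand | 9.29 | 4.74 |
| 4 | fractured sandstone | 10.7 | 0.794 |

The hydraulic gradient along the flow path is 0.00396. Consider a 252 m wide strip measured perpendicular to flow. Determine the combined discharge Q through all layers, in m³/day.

5530

Flow is parallel to layering, so each bed carries its own Darcy discharge and the transmissivities add.
Σ(K_i·b_i) = 797×6.88 + 0.413×11.9 + 4.74×9.29 + 0.794×10.7 = 5541 m²/day.
Hydraulic gradient i = 0.00396.
Q = Σ(K_i·b_i) · W · i = 5541 × 252 × 0.003960 = 5529 m³/day.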